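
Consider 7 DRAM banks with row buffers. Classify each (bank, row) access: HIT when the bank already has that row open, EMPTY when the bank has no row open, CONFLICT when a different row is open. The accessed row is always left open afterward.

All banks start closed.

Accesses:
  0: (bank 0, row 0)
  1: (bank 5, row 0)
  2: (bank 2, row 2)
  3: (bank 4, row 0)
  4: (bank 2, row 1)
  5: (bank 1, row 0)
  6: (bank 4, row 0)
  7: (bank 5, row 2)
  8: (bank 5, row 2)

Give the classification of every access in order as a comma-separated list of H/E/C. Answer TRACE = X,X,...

0: bank 0 row 0 — prev None → EMPTY
1: bank 5 row 0 — prev None → EMPTY
2: bank 2 row 2 — prev None → EMPTY
3: bank 4 row 0 — prev None → EMPTY
4: bank 2 row 1 — prev 2 → CONFLICT
5: bank 1 row 0 — prev None → EMPTY
6: bank 4 row 0 — prev 0 → HIT
7: bank 5 row 2 — prev 0 → CONFLICT
8: bank 5 row 2 — prev 2 → HIT

TRACE = E,E,E,E,C,E,H,C,H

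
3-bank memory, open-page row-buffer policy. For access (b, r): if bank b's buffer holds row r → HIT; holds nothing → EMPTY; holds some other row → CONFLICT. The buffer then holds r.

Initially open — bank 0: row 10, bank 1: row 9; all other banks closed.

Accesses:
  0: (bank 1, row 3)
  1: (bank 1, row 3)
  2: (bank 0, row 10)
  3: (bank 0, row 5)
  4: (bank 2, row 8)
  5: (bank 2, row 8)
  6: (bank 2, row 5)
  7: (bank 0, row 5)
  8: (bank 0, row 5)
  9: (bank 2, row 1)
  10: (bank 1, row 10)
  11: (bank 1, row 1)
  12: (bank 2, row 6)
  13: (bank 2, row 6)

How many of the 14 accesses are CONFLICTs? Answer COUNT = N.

step 0: bank1 9->3 [CONFLICT]
step 1: bank1 3->3 [HIT]
step 2: bank0 10->10 [HIT]
step 3: bank0 10->5 [CONFLICT]
step 4: bank2 None->8 [EMPTY]
step 5: bank2 8->8 [HIT]
step 6: bank2 8->5 [CONFLICT]
step 7: bank0 5->5 [HIT]
step 8: bank0 5->5 [HIT]
step 9: bank2 5->1 [CONFLICT]
step 10: bank1 3->10 [CONFLICT]
step 11: bank1 10->1 [CONFLICT]
step 12: bank2 1->6 [CONFLICT]
step 13: bank2 6->6 [HIT]

COUNT = 7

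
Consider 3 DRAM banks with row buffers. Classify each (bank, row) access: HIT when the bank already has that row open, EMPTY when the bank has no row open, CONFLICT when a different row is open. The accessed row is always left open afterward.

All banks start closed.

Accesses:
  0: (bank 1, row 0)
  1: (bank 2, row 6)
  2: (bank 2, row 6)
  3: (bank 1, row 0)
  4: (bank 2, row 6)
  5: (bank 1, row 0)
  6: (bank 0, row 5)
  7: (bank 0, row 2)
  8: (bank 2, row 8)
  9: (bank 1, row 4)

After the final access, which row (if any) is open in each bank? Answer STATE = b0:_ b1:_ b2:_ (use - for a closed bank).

STATE = b0:2 b1:4 b2:8

step 0: bank1 None->0 [EMPTY]
step 1: bank2 None->6 [EMPTY]
step 2: bank2 6->6 [HIT]
step 3: bank1 0->0 [HIT]
step 4: bank2 6->6 [HIT]
step 5: bank1 0->0 [HIT]
step 6: bank0 None->5 [EMPTY]
step 7: bank0 5->2 [CONFLICT]
step 8: bank2 6->8 [CONFLICT]
step 9: bank1 0->4 [CONFLICT]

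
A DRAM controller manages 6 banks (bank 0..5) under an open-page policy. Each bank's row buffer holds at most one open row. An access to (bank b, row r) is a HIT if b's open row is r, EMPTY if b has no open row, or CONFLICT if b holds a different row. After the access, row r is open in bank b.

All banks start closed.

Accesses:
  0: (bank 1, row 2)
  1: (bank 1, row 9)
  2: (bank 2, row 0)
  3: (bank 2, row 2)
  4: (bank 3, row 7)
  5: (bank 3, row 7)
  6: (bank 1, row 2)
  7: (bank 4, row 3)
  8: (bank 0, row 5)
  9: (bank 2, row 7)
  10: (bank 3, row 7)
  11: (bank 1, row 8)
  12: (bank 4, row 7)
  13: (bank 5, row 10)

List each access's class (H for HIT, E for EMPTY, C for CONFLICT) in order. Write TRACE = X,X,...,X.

TRACE = E,C,E,C,E,H,C,E,E,C,H,C,C,E

0: bank 1 row 2 — prev None → EMPTY
1: bank 1 row 9 — prev 2 → CONFLICT
2: bank 2 row 0 — prev None → EMPTY
3: bank 2 row 2 — prev 0 → CONFLICT
4: bank 3 row 7 — prev None → EMPTY
5: bank 3 row 7 — prev 7 → HIT
6: bank 1 row 2 — prev 9 → CONFLICT
7: bank 4 row 3 — prev None → EMPTY
8: bank 0 row 5 — prev None → EMPTY
9: bank 2 row 7 — prev 2 → CONFLICT
10: bank 3 row 7 — prev 7 → HIT
11: bank 1 row 8 — prev 2 → CONFLICT
12: bank 4 row 7 — prev 3 → CONFLICT
13: bank 5 row 10 — prev None → EMPTY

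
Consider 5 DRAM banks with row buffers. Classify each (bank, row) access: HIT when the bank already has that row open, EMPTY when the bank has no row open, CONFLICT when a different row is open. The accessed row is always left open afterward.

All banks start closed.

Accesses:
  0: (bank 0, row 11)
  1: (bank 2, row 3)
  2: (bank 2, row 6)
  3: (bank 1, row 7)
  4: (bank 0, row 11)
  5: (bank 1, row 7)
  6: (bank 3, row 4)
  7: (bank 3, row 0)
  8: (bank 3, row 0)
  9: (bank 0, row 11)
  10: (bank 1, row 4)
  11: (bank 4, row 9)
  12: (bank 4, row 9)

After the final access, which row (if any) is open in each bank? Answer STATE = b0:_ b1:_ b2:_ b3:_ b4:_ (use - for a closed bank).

STATE = b0:11 b1:4 b2:6 b3:0 b4:9

step 0: bank0 None->11 [EMPTY]
step 1: bank2 None->3 [EMPTY]
step 2: bank2 3->6 [CONFLICT]
step 3: bank1 None->7 [EMPTY]
step 4: bank0 11->11 [HIT]
step 5: bank1 7->7 [HIT]
step 6: bank3 None->4 [EMPTY]
step 7: bank3 4->0 [CONFLICT]
step 8: bank3 0->0 [HIT]
step 9: bank0 11->11 [HIT]
step 10: bank1 7->4 [CONFLICT]
step 11: bank4 None->9 [EMPTY]
step 12: bank4 9->9 [HIT]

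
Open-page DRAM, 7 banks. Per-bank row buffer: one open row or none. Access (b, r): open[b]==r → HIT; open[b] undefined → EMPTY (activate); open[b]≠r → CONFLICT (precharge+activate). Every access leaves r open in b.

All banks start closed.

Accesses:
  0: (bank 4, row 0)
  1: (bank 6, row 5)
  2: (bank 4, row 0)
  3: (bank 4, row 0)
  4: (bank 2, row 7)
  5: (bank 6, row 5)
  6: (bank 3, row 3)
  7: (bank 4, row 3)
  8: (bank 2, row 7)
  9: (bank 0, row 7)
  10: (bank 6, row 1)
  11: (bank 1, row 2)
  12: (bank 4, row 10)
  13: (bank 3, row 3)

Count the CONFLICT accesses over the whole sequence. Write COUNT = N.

  [0] b4 r0: no row ⇒ E
  [1] b6 r5: no row ⇒ E
  [2] b4 r0: had r0 ⇒ H
  [3] b4 r0: had r0 ⇒ H
  [4] b2 r7: no row ⇒ E
  [5] b6 r5: had r5 ⇒ H
  [6] b3 r3: no row ⇒ E
  [7] b4 r3: had r0 ⇒ C
  [8] b2 r7: had r7 ⇒ H
  [9] b0 r7: no row ⇒ E
  [10] b6 r1: had r5 ⇒ C
  [11] b1 r2: no row ⇒ E
  [12] b4 r10: had r3 ⇒ C
  [13] b3 r3: had r3 ⇒ H

COUNT = 3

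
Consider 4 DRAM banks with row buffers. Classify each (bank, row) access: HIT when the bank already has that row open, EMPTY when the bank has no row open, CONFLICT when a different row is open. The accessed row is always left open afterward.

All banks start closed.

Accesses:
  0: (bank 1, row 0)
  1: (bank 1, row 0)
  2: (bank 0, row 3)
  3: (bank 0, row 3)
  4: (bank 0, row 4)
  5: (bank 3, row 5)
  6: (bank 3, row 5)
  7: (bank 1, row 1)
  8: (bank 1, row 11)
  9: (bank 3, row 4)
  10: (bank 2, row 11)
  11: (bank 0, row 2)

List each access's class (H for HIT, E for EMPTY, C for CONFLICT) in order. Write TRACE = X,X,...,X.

TRACE = E,H,E,H,C,E,H,C,C,C,E,C

0: bank 1 row 0 — prev None → EMPTY
1: bank 1 row 0 — prev 0 → HIT
2: bank 0 row 3 — prev None → EMPTY
3: bank 0 row 3 — prev 3 → HIT
4: bank 0 row 4 — prev 3 → CONFLICT
5: bank 3 row 5 — prev None → EMPTY
6: bank 3 row 5 — prev 5 → HIT
7: bank 1 row 1 — prev 0 → CONFLICT
8: bank 1 row 11 — prev 1 → CONFLICT
9: bank 3 row 4 — prev 5 → CONFLICT
10: bank 2 row 11 — prev None → EMPTY
11: bank 0 row 2 — prev 4 → CONFLICT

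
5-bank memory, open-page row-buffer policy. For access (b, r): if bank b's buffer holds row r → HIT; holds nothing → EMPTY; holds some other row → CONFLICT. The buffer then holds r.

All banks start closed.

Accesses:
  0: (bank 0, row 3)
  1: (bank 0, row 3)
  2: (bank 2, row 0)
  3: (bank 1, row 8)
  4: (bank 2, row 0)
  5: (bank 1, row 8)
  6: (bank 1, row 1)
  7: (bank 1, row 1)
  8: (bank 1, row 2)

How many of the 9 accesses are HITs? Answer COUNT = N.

0: bank 0 row 3 — prev None → EMPTY
1: bank 0 row 3 — prev 3 → HIT
2: bank 2 row 0 — prev None → EMPTY
3: bank 1 row 8 — prev None → EMPTY
4: bank 2 row 0 — prev 0 → HIT
5: bank 1 row 8 — prev 8 → HIT
6: bank 1 row 1 — prev 8 → CONFLICT
7: bank 1 row 1 — prev 1 → HIT
8: bank 1 row 2 — prev 1 → CONFLICT

COUNT = 4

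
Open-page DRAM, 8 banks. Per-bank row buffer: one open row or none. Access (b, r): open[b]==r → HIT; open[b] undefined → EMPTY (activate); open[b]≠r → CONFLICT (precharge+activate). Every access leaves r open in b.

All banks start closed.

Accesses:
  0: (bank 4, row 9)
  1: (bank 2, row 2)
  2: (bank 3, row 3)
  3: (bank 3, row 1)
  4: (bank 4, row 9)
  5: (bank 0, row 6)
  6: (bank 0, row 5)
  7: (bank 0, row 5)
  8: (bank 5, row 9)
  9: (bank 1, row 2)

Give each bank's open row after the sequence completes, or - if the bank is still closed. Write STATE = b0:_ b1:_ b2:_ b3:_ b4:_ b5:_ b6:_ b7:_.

  [0] b4 r9: no row ⇒ E
  [1] b2 r2: no row ⇒ E
  [2] b3 r3: no row ⇒ E
  [3] b3 r1: had r3 ⇒ C
  [4] b4 r9: had r9 ⇒ H
  [5] b0 r6: no row ⇒ E
  [6] b0 r5: had r6 ⇒ C
  [7] b0 r5: had r5 ⇒ H
  [8] b5 r9: no row ⇒ E
  [9] b1 r2: no row ⇒ E

STATE = b0:5 b1:2 b2:2 b3:1 b4:9 b5:9 b6:- b7:-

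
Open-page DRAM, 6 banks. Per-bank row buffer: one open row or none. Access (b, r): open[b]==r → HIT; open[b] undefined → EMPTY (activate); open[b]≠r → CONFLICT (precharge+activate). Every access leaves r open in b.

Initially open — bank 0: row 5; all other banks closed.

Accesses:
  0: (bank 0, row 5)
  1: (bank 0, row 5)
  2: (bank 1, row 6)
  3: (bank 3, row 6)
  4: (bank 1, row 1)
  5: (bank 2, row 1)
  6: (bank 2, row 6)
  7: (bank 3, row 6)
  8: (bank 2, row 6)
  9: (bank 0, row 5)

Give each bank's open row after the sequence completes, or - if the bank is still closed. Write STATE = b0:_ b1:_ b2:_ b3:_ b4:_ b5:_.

#0 (0,5) H  (was 5)
#1 (0,5) H  (was 5)
#2 (1,6) E
#3 (3,6) E
#4 (1,1) C  (was 6)
#5 (2,1) E
#6 (2,6) C  (was 1)
#7 (3,6) H  (was 6)
#8 (2,6) H  (was 6)
#9 (0,5) H  (was 5)

STATE = b0:5 b1:1 b2:6 b3:6 b4:- b5:-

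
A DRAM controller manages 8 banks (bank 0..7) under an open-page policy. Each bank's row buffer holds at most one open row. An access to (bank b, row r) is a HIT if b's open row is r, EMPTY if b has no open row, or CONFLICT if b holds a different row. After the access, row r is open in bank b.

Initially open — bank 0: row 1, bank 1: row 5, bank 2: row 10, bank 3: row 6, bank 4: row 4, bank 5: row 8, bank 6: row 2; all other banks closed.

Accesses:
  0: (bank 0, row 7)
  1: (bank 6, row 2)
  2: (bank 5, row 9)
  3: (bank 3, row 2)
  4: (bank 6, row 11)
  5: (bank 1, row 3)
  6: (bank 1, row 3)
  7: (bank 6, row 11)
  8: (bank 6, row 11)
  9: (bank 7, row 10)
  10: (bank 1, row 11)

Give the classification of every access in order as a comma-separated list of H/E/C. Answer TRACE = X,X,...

TRACE = C,H,C,C,C,C,H,H,H,E,C

  [0] b0 r7: had r1 ⇒ C
  [1] b6 r2: had r2 ⇒ H
  [2] b5 r9: had r8 ⇒ C
  [3] b3 r2: had r6 ⇒ C
  [4] b6 r11: had r2 ⇒ C
  [5] b1 r3: had r5 ⇒ C
  [6] b1 r3: had r3 ⇒ H
  [7] b6 r11: had r11 ⇒ H
  [8] b6 r11: had r11 ⇒ H
  [9] b7 r10: no row ⇒ E
  [10] b1 r11: had r3 ⇒ C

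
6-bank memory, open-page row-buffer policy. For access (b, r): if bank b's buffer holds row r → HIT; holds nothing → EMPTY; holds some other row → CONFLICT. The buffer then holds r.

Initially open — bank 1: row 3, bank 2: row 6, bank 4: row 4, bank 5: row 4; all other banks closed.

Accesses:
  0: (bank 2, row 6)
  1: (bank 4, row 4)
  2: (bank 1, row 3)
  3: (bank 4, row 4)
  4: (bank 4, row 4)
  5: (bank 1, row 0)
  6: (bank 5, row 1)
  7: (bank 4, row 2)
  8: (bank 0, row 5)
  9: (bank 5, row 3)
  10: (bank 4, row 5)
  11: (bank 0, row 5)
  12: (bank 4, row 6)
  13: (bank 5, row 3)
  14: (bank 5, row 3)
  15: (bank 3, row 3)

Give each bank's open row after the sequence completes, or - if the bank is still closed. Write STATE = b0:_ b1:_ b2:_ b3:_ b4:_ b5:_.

step 0: bank2 6->6 [HIT]
step 1: bank4 4->4 [HIT]
step 2: bank1 3->3 [HIT]
step 3: bank4 4->4 [HIT]
step 4: bank4 4->4 [HIT]
step 5: bank1 3->0 [CONFLICT]
step 6: bank5 4->1 [CONFLICT]
step 7: bank4 4->2 [CONFLICT]
step 8: bank0 None->5 [EMPTY]
step 9: bank5 1->3 [CONFLICT]
step 10: bank4 2->5 [CONFLICT]
step 11: bank0 5->5 [HIT]
step 12: bank4 5->6 [CONFLICT]
step 13: bank5 3->3 [HIT]
step 14: bank5 3->3 [HIT]
step 15: bank3 None->3 [EMPTY]

STATE = b0:5 b1:0 b2:6 b3:3 b4:6 b5:3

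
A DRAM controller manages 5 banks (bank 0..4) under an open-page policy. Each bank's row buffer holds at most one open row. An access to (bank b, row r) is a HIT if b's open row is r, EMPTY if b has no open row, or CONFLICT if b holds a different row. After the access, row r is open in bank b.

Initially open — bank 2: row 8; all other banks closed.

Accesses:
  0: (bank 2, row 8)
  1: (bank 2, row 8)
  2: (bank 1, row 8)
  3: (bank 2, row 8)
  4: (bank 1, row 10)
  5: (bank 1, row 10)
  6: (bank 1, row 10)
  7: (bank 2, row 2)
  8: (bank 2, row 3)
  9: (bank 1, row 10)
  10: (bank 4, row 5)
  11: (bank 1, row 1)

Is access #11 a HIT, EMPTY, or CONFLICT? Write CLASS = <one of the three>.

CLASS = CONFLICT

step 0: bank2 8->8 [HIT]
step 1: bank2 8->8 [HIT]
step 2: bank1 None->8 [EMPTY]
step 3: bank2 8->8 [HIT]
step 4: bank1 8->10 [CONFLICT]
step 5: bank1 10->10 [HIT]
step 6: bank1 10->10 [HIT]
step 7: bank2 8->2 [CONFLICT]
step 8: bank2 2->3 [CONFLICT]
step 9: bank1 10->10 [HIT]
step 10: bank4 None->5 [EMPTY]
step 11: bank1 10->1 [CONFLICT]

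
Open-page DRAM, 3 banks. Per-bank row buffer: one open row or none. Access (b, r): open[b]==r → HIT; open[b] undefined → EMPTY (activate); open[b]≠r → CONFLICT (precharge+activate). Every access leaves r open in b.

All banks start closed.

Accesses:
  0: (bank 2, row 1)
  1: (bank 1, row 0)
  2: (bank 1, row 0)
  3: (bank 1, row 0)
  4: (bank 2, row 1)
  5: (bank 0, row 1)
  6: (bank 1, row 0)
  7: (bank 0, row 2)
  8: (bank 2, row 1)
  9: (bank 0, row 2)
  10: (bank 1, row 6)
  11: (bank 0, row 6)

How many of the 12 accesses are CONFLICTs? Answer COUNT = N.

  [0] b2 r1: no row ⇒ E
  [1] b1 r0: no row ⇒ E
  [2] b1 r0: had r0 ⇒ H
  [3] b1 r0: had r0 ⇒ H
  [4] b2 r1: had r1 ⇒ H
  [5] b0 r1: no row ⇒ E
  [6] b1 r0: had r0 ⇒ H
  [7] b0 r2: had r1 ⇒ C
  [8] b2 r1: had r1 ⇒ H
  [9] b0 r2: had r2 ⇒ H
  [10] b1 r6: had r0 ⇒ C
  [11] b0 r6: had r2 ⇒ C

COUNT = 3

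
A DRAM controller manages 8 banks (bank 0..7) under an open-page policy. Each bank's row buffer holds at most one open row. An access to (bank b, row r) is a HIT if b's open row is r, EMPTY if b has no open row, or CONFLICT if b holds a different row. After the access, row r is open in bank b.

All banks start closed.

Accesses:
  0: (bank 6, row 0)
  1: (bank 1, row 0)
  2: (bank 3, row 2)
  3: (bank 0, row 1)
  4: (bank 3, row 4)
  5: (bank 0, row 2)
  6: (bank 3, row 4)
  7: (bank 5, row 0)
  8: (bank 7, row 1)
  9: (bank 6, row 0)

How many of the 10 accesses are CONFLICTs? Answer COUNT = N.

  [0] b6 r0: no row ⇒ E
  [1] b1 r0: no row ⇒ E
  [2] b3 r2: no row ⇒ E
  [3] b0 r1: no row ⇒ E
  [4] b3 r4: had r2 ⇒ C
  [5] b0 r2: had r1 ⇒ C
  [6] b3 r4: had r4 ⇒ H
  [7] b5 r0: no row ⇒ E
  [8] b7 r1: no row ⇒ E
  [9] b6 r0: had r0 ⇒ H

COUNT = 2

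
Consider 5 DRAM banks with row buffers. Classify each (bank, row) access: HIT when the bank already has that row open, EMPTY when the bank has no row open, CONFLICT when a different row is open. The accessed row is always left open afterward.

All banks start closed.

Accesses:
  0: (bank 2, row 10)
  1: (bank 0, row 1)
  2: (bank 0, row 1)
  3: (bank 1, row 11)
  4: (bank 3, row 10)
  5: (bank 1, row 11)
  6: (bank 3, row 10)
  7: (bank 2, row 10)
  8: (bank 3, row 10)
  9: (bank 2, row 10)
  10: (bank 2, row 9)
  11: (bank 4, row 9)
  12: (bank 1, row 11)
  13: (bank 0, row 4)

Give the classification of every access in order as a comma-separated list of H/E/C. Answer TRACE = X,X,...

TRACE = E,E,H,E,E,H,H,H,H,H,C,E,H,C

  [0] b2 r10: no row ⇒ E
  [1] b0 r1: no row ⇒ E
  [2] b0 r1: had r1 ⇒ H
  [3] b1 r11: no row ⇒ E
  [4] b3 r10: no row ⇒ E
  [5] b1 r11: had r11 ⇒ H
  [6] b3 r10: had r10 ⇒ H
  [7] b2 r10: had r10 ⇒ H
  [8] b3 r10: had r10 ⇒ H
  [9] b2 r10: had r10 ⇒ H
  [10] b2 r9: had r10 ⇒ C
  [11] b4 r9: no row ⇒ E
  [12] b1 r11: had r11 ⇒ H
  [13] b0 r4: had r1 ⇒ C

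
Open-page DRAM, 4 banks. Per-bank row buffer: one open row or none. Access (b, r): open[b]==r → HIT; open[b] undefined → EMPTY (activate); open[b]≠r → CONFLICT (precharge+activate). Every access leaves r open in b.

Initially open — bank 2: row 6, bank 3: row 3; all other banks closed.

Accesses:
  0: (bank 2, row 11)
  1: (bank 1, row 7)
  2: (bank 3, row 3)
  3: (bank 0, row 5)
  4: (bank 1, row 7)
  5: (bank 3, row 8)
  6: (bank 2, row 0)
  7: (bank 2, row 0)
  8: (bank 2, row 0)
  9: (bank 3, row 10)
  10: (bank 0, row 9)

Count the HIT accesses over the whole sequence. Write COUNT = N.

  [0] b2 r11: had r6 ⇒ C
  [1] b1 r7: no row ⇒ E
  [2] b3 r3: had r3 ⇒ H
  [3] b0 r5: no row ⇒ E
  [4] b1 r7: had r7 ⇒ H
  [5] b3 r8: had r3 ⇒ C
  [6] b2 r0: had r11 ⇒ C
  [7] b2 r0: had r0 ⇒ H
  [8] b2 r0: had r0 ⇒ H
  [9] b3 r10: had r8 ⇒ C
  [10] b0 r9: had r5 ⇒ C

COUNT = 4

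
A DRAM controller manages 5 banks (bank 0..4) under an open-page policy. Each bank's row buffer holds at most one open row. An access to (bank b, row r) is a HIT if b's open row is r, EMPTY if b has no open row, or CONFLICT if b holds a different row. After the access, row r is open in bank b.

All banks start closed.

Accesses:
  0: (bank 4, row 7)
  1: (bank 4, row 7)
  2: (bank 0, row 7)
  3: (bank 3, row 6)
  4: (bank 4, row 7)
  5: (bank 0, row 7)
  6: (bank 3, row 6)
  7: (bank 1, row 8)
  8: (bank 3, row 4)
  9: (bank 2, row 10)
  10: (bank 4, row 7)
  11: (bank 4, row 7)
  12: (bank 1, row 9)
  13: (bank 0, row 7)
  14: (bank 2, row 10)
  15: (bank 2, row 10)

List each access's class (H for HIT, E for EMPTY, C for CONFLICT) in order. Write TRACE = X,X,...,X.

TRACE = E,H,E,E,H,H,H,E,C,E,H,H,C,H,H,H

0: bank 4 row 7 — prev None → EMPTY
1: bank 4 row 7 — prev 7 → HIT
2: bank 0 row 7 — prev None → EMPTY
3: bank 3 row 6 — prev None → EMPTY
4: bank 4 row 7 — prev 7 → HIT
5: bank 0 row 7 — prev 7 → HIT
6: bank 3 row 6 — prev 6 → HIT
7: bank 1 row 8 — prev None → EMPTY
8: bank 3 row 4 — prev 6 → CONFLICT
9: bank 2 row 10 — prev None → EMPTY
10: bank 4 row 7 — prev 7 → HIT
11: bank 4 row 7 — prev 7 → HIT
12: bank 1 row 9 — prev 8 → CONFLICT
13: bank 0 row 7 — prev 7 → HIT
14: bank 2 row 10 — prev 10 → HIT
15: bank 2 row 10 — prev 10 → HIT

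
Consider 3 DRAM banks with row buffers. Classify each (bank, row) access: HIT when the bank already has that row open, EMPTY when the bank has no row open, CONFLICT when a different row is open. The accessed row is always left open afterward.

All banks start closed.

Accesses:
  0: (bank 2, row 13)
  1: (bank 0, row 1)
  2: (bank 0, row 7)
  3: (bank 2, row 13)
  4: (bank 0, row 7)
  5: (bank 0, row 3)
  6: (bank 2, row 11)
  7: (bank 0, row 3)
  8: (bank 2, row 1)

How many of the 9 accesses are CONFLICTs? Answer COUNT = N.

COUNT = 4

0: bank 2 row 13 — prev None → EMPTY
1: bank 0 row 1 — prev None → EMPTY
2: bank 0 row 7 — prev 1 → CONFLICT
3: bank 2 row 13 — prev 13 → HIT
4: bank 0 row 7 — prev 7 → HIT
5: bank 0 row 3 — prev 7 → CONFLICT
6: bank 2 row 11 — prev 13 → CONFLICT
7: bank 0 row 3 — prev 3 → HIT
8: bank 2 row 1 — prev 11 → CONFLICT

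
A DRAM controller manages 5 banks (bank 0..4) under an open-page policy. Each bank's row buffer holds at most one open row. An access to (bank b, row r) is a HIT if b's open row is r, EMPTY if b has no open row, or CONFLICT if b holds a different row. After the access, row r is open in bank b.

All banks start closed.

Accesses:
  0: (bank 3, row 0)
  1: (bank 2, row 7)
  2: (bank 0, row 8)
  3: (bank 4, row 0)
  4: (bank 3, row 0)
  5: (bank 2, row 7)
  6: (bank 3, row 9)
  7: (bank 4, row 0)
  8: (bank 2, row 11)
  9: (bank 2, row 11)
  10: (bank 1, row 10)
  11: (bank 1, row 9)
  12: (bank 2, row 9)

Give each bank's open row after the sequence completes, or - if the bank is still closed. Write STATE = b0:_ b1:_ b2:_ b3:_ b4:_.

  [0] b3 r0: no row ⇒ E
  [1] b2 r7: no row ⇒ E
  [2] b0 r8: no row ⇒ E
  [3] b4 r0: no row ⇒ E
  [4] b3 r0: had r0 ⇒ H
  [5] b2 r7: had r7 ⇒ H
  [6] b3 r9: had r0 ⇒ C
  [7] b4 r0: had r0 ⇒ H
  [8] b2 r11: had r7 ⇒ C
  [9] b2 r11: had r11 ⇒ H
  [10] b1 r10: no row ⇒ E
  [11] b1 r9: had r10 ⇒ C
  [12] b2 r9: had r11 ⇒ C

STATE = b0:8 b1:9 b2:9 b3:9 b4:0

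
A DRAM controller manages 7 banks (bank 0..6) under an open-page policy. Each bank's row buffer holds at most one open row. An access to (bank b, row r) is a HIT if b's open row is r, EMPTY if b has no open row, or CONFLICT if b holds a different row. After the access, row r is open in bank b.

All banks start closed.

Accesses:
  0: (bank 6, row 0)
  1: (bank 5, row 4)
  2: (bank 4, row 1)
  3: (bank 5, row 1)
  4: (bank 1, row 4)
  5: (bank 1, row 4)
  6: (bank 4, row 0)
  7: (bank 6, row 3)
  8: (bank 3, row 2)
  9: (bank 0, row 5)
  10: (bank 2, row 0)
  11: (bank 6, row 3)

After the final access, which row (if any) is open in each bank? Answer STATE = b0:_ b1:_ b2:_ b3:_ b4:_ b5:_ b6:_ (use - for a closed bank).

STATE = b0:5 b1:4 b2:0 b3:2 b4:0 b5:1 b6:3

step 0: bank6 None->0 [EMPTY]
step 1: bank5 None->4 [EMPTY]
step 2: bank4 None->1 [EMPTY]
step 3: bank5 4->1 [CONFLICT]
step 4: bank1 None->4 [EMPTY]
step 5: bank1 4->4 [HIT]
step 6: bank4 1->0 [CONFLICT]
step 7: bank6 0->3 [CONFLICT]
step 8: bank3 None->2 [EMPTY]
step 9: bank0 None->5 [EMPTY]
step 10: bank2 None->0 [EMPTY]
step 11: bank6 3->3 [HIT]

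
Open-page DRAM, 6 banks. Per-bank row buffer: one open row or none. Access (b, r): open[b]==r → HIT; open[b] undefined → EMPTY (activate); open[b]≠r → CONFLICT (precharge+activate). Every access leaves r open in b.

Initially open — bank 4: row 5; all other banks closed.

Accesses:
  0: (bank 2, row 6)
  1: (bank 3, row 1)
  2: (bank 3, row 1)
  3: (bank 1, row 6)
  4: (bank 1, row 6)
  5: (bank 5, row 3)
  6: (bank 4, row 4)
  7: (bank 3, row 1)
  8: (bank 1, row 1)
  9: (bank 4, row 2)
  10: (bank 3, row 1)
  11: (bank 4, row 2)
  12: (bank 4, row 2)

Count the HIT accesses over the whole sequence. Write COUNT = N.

COUNT = 6

  [0] b2 r6: no row ⇒ E
  [1] b3 r1: no row ⇒ E
  [2] b3 r1: had r1 ⇒ H
  [3] b1 r6: no row ⇒ E
  [4] b1 r6: had r6 ⇒ H
  [5] b5 r3: no row ⇒ E
  [6] b4 r4: had r5 ⇒ C
  [7] b3 r1: had r1 ⇒ H
  [8] b1 r1: had r6 ⇒ C
  [9] b4 r2: had r4 ⇒ C
  [10] b3 r1: had r1 ⇒ H
  [11] b4 r2: had r2 ⇒ H
  [12] b4 r2: had r2 ⇒ H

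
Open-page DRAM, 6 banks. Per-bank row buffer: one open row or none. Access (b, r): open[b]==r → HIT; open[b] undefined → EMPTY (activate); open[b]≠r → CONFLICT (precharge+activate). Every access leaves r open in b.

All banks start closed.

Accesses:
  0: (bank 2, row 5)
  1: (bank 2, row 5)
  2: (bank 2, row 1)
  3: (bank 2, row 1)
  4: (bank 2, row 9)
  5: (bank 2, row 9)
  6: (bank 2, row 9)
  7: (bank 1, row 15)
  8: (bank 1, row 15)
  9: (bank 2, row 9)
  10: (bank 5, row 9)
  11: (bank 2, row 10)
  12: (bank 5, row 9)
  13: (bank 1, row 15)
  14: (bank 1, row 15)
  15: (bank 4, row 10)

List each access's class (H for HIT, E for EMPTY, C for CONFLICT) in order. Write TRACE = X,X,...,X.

#0 (2,5) E
#1 (2,5) H  (was 5)
#2 (2,1) C  (was 5)
#3 (2,1) H  (was 1)
#4 (2,9) C  (was 1)
#5 (2,9) H  (was 9)
#6 (2,9) H  (was 9)
#7 (1,15) E
#8 (1,15) H  (was 15)
#9 (2,9) H  (was 9)
#10 (5,9) E
#11 (2,10) C  (was 9)
#12 (5,9) H  (was 9)
#13 (1,15) H  (was 15)
#14 (1,15) H  (was 15)
#15 (4,10) E

TRACE = E,H,C,H,C,H,H,E,H,H,E,C,H,H,H,E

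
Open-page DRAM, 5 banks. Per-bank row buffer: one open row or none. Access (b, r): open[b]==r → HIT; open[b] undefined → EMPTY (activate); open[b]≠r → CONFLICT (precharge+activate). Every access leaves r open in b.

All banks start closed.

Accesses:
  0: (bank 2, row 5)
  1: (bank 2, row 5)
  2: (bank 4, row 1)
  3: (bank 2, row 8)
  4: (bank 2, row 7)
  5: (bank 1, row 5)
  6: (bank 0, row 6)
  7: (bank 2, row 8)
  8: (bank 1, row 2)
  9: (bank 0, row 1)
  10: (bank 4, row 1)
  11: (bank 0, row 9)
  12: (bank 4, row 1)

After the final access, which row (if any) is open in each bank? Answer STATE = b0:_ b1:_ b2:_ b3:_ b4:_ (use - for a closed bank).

  [0] b2 r5: no row ⇒ E
  [1] b2 r5: had r5 ⇒ H
  [2] b4 r1: no row ⇒ E
  [3] b2 r8: had r5 ⇒ C
  [4] b2 r7: had r8 ⇒ C
  [5] b1 r5: no row ⇒ E
  [6] b0 r6: no row ⇒ E
  [7] b2 r8: had r7 ⇒ C
  [8] b1 r2: had r5 ⇒ C
  [9] b0 r1: had r6 ⇒ C
  [10] b4 r1: had r1 ⇒ H
  [11] b0 r9: had r1 ⇒ C
  [12] b4 r1: had r1 ⇒ H

STATE = b0:9 b1:2 b2:8 b3:- b4:1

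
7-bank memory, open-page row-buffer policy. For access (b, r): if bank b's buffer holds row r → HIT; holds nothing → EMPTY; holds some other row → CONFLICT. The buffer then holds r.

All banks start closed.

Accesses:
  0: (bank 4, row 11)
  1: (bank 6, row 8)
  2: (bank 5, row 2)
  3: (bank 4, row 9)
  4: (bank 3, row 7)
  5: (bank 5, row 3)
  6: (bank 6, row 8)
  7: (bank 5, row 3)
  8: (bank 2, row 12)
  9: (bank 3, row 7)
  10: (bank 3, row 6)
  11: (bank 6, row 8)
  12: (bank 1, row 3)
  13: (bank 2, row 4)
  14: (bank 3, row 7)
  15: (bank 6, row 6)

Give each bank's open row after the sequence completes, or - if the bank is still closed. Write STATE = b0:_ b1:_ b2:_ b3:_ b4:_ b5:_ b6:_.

#0 (4,11) E
#1 (6,8) E
#2 (5,2) E
#3 (4,9) C  (was 11)
#4 (3,7) E
#5 (5,3) C  (was 2)
#6 (6,8) H  (was 8)
#7 (5,3) H  (was 3)
#8 (2,12) E
#9 (3,7) H  (was 7)
#10 (3,6) C  (was 7)
#11 (6,8) H  (was 8)
#12 (1,3) E
#13 (2,4) C  (was 12)
#14 (3,7) C  (was 6)
#15 (6,6) C  (was 8)

STATE = b0:- b1:3 b2:4 b3:7 b4:9 b5:3 b6:6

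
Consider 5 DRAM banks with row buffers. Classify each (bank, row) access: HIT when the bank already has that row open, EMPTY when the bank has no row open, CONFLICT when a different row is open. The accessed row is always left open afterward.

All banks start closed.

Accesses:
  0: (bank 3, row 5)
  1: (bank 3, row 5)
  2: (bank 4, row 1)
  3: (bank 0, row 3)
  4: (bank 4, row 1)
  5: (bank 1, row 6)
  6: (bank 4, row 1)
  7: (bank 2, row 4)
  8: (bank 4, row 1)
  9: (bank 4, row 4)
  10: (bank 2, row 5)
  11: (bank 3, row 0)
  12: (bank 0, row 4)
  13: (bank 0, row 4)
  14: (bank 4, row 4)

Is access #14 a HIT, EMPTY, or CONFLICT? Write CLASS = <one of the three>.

CLASS = HIT

0: bank 3 row 5 — prev None → EMPTY
1: bank 3 row 5 — prev 5 → HIT
2: bank 4 row 1 — prev None → EMPTY
3: bank 0 row 3 — prev None → EMPTY
4: bank 4 row 1 — prev 1 → HIT
5: bank 1 row 6 — prev None → EMPTY
6: bank 4 row 1 — prev 1 → HIT
7: bank 2 row 4 — prev None → EMPTY
8: bank 4 row 1 — prev 1 → HIT
9: bank 4 row 4 — prev 1 → CONFLICT
10: bank 2 row 5 — prev 4 → CONFLICT
11: bank 3 row 0 — prev 5 → CONFLICT
12: bank 0 row 4 — prev 3 → CONFLICT
13: bank 0 row 4 — prev 4 → HIT
14: bank 4 row 4 — prev 4 → HIT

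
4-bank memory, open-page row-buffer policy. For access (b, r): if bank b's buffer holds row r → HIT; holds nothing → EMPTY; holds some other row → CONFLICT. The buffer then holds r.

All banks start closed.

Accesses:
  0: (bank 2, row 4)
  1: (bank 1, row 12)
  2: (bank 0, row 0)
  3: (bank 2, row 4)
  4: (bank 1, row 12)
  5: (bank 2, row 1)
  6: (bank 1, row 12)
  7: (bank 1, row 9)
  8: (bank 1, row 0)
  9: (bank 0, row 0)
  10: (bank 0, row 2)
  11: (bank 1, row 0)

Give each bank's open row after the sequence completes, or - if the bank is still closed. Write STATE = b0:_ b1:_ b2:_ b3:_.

STATE = b0:2 b1:0 b2:1 b3:-

step 0: bank2 None->4 [EMPTY]
step 1: bank1 None->12 [EMPTY]
step 2: bank0 None->0 [EMPTY]
step 3: bank2 4->4 [HIT]
step 4: bank1 12->12 [HIT]
step 5: bank2 4->1 [CONFLICT]
step 6: bank1 12->12 [HIT]
step 7: bank1 12->9 [CONFLICT]
step 8: bank1 9->0 [CONFLICT]
step 9: bank0 0->0 [HIT]
step 10: bank0 0->2 [CONFLICT]
step 11: bank1 0->0 [HIT]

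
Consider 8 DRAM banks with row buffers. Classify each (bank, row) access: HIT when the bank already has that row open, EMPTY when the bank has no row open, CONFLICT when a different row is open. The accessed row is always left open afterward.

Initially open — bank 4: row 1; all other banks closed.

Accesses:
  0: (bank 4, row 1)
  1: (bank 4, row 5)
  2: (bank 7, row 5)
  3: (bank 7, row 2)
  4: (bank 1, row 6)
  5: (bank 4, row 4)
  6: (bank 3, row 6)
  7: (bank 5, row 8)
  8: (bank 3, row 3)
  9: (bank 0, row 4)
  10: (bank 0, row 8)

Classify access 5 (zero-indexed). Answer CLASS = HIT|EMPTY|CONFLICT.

CLASS = CONFLICT

0: bank 4 row 1 — prev 1 → HIT
1: bank 4 row 5 — prev 1 → CONFLICT
2: bank 7 row 5 — prev None → EMPTY
3: bank 7 row 2 — prev 5 → CONFLICT
4: bank 1 row 6 — prev None → EMPTY
5: bank 4 row 4 — prev 5 → CONFLICT
6: bank 3 row 6 — prev None → EMPTY
7: bank 5 row 8 — prev None → EMPTY
8: bank 3 row 3 — prev 6 → CONFLICT
9: bank 0 row 4 — prev None → EMPTY
10: bank 0 row 8 — prev 4 → CONFLICT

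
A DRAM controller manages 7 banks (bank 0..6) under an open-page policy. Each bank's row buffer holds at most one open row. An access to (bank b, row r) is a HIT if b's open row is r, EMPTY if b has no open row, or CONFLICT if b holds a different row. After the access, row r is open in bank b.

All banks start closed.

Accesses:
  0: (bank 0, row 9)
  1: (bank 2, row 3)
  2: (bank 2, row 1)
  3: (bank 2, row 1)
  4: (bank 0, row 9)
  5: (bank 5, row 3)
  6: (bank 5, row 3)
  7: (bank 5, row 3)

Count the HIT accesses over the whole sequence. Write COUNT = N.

step 0: bank0 None->9 [EMPTY]
step 1: bank2 None->3 [EMPTY]
step 2: bank2 3->1 [CONFLICT]
step 3: bank2 1->1 [HIT]
step 4: bank0 9->9 [HIT]
step 5: bank5 None->3 [EMPTY]
step 6: bank5 3->3 [HIT]
step 7: bank5 3->3 [HIT]

COUNT = 4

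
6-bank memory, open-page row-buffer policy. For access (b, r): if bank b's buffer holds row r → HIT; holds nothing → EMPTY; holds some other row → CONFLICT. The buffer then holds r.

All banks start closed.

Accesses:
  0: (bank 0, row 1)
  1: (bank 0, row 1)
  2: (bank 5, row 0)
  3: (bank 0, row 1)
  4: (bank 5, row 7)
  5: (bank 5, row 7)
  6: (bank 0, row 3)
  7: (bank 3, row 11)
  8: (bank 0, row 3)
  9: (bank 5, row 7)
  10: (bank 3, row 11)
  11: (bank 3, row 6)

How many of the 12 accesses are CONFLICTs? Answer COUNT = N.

COUNT = 3

step 0: bank0 None->1 [EMPTY]
step 1: bank0 1->1 [HIT]
step 2: bank5 None->0 [EMPTY]
step 3: bank0 1->1 [HIT]
step 4: bank5 0->7 [CONFLICT]
step 5: bank5 7->7 [HIT]
step 6: bank0 1->3 [CONFLICT]
step 7: bank3 None->11 [EMPTY]
step 8: bank0 3->3 [HIT]
step 9: bank5 7->7 [HIT]
step 10: bank3 11->11 [HIT]
step 11: bank3 11->6 [CONFLICT]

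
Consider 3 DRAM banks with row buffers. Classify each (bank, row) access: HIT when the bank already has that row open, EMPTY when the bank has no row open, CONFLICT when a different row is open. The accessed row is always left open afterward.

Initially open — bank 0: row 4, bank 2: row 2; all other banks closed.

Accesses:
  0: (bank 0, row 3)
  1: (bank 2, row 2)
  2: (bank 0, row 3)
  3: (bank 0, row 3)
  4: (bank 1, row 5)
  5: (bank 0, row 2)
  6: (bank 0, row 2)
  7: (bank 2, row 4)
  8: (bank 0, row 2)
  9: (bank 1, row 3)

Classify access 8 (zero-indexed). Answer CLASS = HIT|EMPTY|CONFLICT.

  [0] b0 r3: had r4 ⇒ C
  [1] b2 r2: had r2 ⇒ H
  [2] b0 r3: had r3 ⇒ H
  [3] b0 r3: had r3 ⇒ H
  [4] b1 r5: no row ⇒ E
  [5] b0 r2: had r3 ⇒ C
  [6] b0 r2: had r2 ⇒ H
  [7] b2 r4: had r2 ⇒ C
  [8] b0 r2: had r2 ⇒ H
  [9] b1 r3: had r5 ⇒ C

CLASS = HIT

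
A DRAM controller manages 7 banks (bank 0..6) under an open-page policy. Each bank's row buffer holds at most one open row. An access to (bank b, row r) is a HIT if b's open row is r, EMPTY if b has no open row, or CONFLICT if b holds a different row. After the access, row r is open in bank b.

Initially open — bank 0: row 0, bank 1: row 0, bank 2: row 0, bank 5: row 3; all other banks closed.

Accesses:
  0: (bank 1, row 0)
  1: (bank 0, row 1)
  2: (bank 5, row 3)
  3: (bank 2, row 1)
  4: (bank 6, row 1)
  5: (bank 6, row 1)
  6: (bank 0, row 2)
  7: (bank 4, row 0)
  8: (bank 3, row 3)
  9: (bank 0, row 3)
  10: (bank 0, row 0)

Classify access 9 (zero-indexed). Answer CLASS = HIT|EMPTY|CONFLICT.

CLASS = CONFLICT

  [0] b1 r0: had r0 ⇒ H
  [1] b0 r1: had r0 ⇒ C
  [2] b5 r3: had r3 ⇒ H
  [3] b2 r1: had r0 ⇒ C
  [4] b6 r1: no row ⇒ E
  [5] b6 r1: had r1 ⇒ H
  [6] b0 r2: had r1 ⇒ C
  [7] b4 r0: no row ⇒ E
  [8] b3 r3: no row ⇒ E
  [9] b0 r3: had r2 ⇒ C
  [10] b0 r0: had r3 ⇒ C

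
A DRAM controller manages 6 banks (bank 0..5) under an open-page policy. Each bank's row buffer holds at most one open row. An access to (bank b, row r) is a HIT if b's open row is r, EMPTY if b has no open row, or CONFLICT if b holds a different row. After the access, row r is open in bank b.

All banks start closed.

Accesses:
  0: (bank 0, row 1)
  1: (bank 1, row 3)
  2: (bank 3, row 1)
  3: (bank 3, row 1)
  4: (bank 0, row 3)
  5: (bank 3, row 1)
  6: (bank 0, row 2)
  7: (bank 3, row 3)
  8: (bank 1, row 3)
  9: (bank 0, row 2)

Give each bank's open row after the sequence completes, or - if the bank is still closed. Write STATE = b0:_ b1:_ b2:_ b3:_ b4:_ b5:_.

STATE = b0:2 b1:3 b2:- b3:3 b4:- b5:-

0: bank 0 row 1 — prev None → EMPTY
1: bank 1 row 3 — prev None → EMPTY
2: bank 3 row 1 — prev None → EMPTY
3: bank 3 row 1 — prev 1 → HIT
4: bank 0 row 3 — prev 1 → CONFLICT
5: bank 3 row 1 — prev 1 → HIT
6: bank 0 row 2 — prev 3 → CONFLICT
7: bank 3 row 3 — prev 1 → CONFLICT
8: bank 1 row 3 — prev 3 → HIT
9: bank 0 row 2 — prev 2 → HIT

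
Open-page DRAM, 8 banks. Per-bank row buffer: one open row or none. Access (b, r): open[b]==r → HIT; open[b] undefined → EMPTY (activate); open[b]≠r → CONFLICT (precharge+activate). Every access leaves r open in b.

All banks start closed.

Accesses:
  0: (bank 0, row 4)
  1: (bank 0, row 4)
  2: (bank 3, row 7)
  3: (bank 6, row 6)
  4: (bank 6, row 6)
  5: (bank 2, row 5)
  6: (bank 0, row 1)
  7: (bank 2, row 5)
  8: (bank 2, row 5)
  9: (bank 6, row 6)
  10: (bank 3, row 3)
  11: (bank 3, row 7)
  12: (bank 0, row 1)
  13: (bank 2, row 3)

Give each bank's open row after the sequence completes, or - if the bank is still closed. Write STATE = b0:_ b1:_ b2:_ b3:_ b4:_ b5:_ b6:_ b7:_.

STATE = b0:1 b1:- b2:3 b3:7 b4:- b5:- b6:6 b7:-

#0 (0,4) E
#1 (0,4) H  (was 4)
#2 (3,7) E
#3 (6,6) E
#4 (6,6) H  (was 6)
#5 (2,5) E
#6 (0,1) C  (was 4)
#7 (2,5) H  (was 5)
#8 (2,5) H  (was 5)
#9 (6,6) H  (was 6)
#10 (3,3) C  (was 7)
#11 (3,7) C  (was 3)
#12 (0,1) H  (was 1)
#13 (2,3) C  (was 5)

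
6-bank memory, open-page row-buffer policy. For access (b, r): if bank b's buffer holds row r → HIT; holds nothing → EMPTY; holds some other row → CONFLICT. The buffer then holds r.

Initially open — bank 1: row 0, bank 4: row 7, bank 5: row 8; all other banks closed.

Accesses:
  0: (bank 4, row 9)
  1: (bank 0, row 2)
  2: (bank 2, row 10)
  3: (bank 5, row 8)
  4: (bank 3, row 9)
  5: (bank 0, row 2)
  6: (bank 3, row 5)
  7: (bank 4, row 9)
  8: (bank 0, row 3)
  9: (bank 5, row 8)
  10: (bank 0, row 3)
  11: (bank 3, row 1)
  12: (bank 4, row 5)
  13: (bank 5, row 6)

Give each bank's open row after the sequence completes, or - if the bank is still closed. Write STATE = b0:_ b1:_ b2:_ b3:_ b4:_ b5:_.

step 0: bank4 7->9 [CONFLICT]
step 1: bank0 None->2 [EMPTY]
step 2: bank2 None->10 [EMPTY]
step 3: bank5 8->8 [HIT]
step 4: bank3 None->9 [EMPTY]
step 5: bank0 2->2 [HIT]
step 6: bank3 9->5 [CONFLICT]
step 7: bank4 9->9 [HIT]
step 8: bank0 2->3 [CONFLICT]
step 9: bank5 8->8 [HIT]
step 10: bank0 3->3 [HIT]
step 11: bank3 5->1 [CONFLICT]
step 12: bank4 9->5 [CONFLICT]
step 13: bank5 8->6 [CONFLICT]

STATE = b0:3 b1:0 b2:10 b3:1 b4:5 b5:6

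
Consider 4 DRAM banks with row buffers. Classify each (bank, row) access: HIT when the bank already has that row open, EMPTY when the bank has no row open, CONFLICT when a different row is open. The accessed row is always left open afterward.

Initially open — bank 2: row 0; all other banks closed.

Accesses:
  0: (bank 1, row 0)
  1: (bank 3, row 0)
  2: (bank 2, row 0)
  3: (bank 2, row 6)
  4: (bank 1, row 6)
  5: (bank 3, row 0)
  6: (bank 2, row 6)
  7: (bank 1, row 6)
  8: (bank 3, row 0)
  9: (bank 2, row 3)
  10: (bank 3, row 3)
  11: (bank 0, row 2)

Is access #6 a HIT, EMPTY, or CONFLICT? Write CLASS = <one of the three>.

  [0] b1 r0: no row ⇒ E
  [1] b3 r0: no row ⇒ E
  [2] b2 r0: had r0 ⇒ H
  [3] b2 r6: had r0 ⇒ C
  [4] b1 r6: had r0 ⇒ C
  [5] b3 r0: had r0 ⇒ H
  [6] b2 r6: had r6 ⇒ H
  [7] b1 r6: had r6 ⇒ H
  [8] b3 r0: had r0 ⇒ H
  [9] b2 r3: had r6 ⇒ C
  [10] b3 r3: had r0 ⇒ C
  [11] b0 r2: no row ⇒ E

CLASS = HIT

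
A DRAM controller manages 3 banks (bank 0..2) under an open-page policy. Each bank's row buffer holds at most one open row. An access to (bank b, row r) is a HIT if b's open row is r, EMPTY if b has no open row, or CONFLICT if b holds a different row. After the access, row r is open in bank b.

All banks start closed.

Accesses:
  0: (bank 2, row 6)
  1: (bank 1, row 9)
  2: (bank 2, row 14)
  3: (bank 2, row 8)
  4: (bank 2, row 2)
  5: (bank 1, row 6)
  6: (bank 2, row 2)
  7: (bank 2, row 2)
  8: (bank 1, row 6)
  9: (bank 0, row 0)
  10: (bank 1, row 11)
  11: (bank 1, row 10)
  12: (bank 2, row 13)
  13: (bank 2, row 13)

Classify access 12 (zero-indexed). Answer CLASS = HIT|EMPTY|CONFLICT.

step 0: bank2 None->6 [EMPTY]
step 1: bank1 None->9 [EMPTY]
step 2: bank2 6->14 [CONFLICT]
step 3: bank2 14->8 [CONFLICT]
step 4: bank2 8->2 [CONFLICT]
step 5: bank1 9->6 [CONFLICT]
step 6: bank2 2->2 [HIT]
step 7: bank2 2->2 [HIT]
step 8: bank1 6->6 [HIT]
step 9: bank0 None->0 [EMPTY]
step 10: bank1 6->11 [CONFLICT]
step 11: bank1 11->10 [CONFLICT]
step 12: bank2 2->13 [CONFLICT]
step 13: bank2 13->13 [HIT]

CLASS = CONFLICT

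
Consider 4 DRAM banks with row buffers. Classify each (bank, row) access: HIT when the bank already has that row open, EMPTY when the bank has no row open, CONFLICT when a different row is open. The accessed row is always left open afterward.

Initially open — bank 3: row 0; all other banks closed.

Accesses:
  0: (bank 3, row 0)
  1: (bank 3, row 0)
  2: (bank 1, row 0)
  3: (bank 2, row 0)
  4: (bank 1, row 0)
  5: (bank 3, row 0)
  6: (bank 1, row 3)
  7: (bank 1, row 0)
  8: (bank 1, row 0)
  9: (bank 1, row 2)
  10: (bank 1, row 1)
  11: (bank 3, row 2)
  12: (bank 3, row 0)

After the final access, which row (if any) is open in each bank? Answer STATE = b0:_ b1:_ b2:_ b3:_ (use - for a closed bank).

  [0] b3 r0: had r0 ⇒ H
  [1] b3 r0: had r0 ⇒ H
  [2] b1 r0: no row ⇒ E
  [3] b2 r0: no row ⇒ E
  [4] b1 r0: had r0 ⇒ H
  [5] b3 r0: had r0 ⇒ H
  [6] b1 r3: had r0 ⇒ C
  [7] b1 r0: had r3 ⇒ C
  [8] b1 r0: had r0 ⇒ H
  [9] b1 r2: had r0 ⇒ C
  [10] b1 r1: had r2 ⇒ C
  [11] b3 r2: had r0 ⇒ C
  [12] b3 r0: had r2 ⇒ C

STATE = b0:- b1:1 b2:0 b3:0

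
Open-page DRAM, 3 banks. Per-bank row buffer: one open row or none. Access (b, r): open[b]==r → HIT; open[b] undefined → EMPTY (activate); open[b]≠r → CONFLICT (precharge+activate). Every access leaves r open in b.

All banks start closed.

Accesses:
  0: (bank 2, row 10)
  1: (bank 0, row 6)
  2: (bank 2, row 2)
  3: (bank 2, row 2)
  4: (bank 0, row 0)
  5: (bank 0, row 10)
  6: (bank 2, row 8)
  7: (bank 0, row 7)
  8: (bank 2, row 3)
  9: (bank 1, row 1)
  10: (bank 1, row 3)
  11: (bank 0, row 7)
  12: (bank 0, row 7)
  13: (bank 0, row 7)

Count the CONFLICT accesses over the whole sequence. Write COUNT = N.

0: bank 2 row 10 — prev None → EMPTY
1: bank 0 row 6 — prev None → EMPTY
2: bank 2 row 2 — prev 10 → CONFLICT
3: bank 2 row 2 — prev 2 → HIT
4: bank 0 row 0 — prev 6 → CONFLICT
5: bank 0 row 10 — prev 0 → CONFLICT
6: bank 2 row 8 — prev 2 → CONFLICT
7: bank 0 row 7 — prev 10 → CONFLICT
8: bank 2 row 3 — prev 8 → CONFLICT
9: bank 1 row 1 — prev None → EMPTY
10: bank 1 row 3 — prev 1 → CONFLICT
11: bank 0 row 7 — prev 7 → HIT
12: bank 0 row 7 — prev 7 → HIT
13: bank 0 row 7 — prev 7 → HIT

COUNT = 7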